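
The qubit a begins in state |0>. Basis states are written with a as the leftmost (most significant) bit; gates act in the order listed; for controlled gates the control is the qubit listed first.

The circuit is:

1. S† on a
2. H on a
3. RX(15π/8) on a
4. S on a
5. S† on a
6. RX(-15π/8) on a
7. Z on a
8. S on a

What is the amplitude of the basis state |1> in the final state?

The amplitude on |1> is -sqrt(2)*I/2. Key observation: the block from step 3 through step 6 cancels to the identity and can be dropped.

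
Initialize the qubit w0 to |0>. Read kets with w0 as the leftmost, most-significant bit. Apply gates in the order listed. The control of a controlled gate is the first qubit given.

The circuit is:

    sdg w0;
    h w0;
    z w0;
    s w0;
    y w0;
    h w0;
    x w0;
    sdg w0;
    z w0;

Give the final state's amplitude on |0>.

|0> carries amplitude -1/2 - I/2 in the final state.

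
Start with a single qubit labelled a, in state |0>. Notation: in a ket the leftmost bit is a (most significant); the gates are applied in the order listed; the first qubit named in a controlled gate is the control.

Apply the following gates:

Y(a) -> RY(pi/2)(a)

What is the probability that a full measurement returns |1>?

Outcome |1> occurs with probability 1/2.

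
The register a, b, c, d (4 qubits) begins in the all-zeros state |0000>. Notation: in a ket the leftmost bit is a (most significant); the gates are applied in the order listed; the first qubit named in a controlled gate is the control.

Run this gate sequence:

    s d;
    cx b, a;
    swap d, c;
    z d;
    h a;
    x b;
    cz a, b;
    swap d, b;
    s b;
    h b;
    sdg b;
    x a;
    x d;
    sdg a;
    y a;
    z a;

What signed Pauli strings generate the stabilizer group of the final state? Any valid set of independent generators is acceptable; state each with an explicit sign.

The stabilizer group can be generated by -YIII, -IYII, +IIZI, +IIIZ, among other valid generating sets.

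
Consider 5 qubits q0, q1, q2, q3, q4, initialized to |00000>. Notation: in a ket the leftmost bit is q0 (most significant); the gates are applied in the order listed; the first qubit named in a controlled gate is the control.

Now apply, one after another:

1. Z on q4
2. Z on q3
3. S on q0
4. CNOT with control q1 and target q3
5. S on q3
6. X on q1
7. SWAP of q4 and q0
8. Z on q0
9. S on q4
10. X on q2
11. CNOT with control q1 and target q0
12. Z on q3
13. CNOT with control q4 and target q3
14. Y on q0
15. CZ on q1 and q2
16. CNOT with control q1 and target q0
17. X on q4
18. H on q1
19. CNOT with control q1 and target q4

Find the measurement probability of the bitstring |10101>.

The probability of measuring |10101> is 1/2.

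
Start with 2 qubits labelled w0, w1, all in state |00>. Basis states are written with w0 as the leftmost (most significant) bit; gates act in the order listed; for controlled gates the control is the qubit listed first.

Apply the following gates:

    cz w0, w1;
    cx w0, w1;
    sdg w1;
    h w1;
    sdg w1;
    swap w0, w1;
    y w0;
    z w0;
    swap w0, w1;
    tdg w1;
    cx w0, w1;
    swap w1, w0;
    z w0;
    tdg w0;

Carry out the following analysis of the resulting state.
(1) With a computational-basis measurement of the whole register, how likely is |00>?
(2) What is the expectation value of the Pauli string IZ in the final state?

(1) Outcome |00> occurs with probability 1/2.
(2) In the final state, IZ has expectation 1.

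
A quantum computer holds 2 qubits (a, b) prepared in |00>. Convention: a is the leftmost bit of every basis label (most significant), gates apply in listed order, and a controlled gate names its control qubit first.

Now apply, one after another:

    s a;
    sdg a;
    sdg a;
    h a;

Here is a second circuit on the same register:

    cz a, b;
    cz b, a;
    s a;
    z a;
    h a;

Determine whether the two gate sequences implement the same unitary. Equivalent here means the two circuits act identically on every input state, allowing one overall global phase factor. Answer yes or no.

Yes — the two circuits implement the same unitary up to a global phase.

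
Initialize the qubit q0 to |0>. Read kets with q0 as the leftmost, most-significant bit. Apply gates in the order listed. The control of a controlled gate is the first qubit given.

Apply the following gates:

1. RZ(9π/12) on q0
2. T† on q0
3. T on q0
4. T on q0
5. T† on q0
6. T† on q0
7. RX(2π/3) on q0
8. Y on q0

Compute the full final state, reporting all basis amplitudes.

After the circuit, the state carries amplitude sqrt(3)*exp(5*I*pi/8)/2 on |0>, exp(I*pi/8)/2 on |1>.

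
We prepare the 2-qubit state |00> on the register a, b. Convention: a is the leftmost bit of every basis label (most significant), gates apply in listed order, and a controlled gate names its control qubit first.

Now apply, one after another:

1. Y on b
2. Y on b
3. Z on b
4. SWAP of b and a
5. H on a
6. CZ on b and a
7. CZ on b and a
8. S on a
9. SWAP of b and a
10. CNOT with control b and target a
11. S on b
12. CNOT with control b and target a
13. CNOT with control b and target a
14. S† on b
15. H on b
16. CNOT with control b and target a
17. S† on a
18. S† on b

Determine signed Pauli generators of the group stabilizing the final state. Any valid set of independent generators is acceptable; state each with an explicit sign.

The stabilizer group can be generated by +XI, -IX, among other valid generating sets.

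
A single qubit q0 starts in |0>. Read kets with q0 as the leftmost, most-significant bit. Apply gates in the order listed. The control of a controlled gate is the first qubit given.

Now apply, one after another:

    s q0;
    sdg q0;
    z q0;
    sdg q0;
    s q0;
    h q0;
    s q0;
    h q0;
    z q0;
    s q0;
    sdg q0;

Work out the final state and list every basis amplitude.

After the circuit, the state carries amplitude 1/2 + I/2 on |0>, -1/2 + I/2 on |1>.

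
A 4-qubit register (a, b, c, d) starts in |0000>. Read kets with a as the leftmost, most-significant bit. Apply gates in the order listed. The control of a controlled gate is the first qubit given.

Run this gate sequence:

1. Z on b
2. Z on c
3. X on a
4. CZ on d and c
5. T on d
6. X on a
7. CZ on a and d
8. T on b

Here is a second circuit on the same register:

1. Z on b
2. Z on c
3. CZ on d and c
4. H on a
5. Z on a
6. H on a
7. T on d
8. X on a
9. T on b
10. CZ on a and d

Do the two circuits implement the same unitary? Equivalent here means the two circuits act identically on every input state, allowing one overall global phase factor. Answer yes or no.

Yes — the two circuits implement the same unitary up to a global phase.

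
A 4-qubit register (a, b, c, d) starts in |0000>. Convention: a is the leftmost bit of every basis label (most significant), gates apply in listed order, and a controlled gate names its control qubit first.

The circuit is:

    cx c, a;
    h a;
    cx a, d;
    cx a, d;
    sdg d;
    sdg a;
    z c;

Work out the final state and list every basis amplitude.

The final amplitudes are sqrt(2)/2 on |0000>, -sqrt(2)*I/2 on |1000>, and 0 on every other basis state.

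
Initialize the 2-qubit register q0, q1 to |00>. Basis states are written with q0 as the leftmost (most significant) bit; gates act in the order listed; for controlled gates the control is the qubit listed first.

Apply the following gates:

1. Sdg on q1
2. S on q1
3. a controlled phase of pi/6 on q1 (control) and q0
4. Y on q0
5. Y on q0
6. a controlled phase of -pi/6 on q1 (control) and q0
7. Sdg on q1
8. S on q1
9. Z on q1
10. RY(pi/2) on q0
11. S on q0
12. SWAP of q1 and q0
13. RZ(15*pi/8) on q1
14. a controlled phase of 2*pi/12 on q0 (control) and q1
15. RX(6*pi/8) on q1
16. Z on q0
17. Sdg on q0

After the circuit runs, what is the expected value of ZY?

The observable ZY averages to sqrt(2)*(1 + exp(I*pi/4))*exp(7*I*pi/8)/4. Key observation: the block from step 1 through step 8 cancels to the identity and can be dropped.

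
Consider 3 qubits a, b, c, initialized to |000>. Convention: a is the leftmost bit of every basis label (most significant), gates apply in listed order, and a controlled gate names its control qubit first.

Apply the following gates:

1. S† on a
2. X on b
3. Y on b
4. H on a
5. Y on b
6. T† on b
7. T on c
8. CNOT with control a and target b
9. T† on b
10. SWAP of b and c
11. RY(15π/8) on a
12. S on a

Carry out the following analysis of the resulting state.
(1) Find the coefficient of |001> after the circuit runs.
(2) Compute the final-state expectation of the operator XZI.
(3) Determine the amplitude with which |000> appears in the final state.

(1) The final state's coefficient on |001> equals sqrt(2)*I*cos(pi/16)/2.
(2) In the final state, XZI has expectation 0.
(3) The final state's coefficient on |000> equals sqrt(2)*exp(3*I*pi/4)*sin(pi/16)/2.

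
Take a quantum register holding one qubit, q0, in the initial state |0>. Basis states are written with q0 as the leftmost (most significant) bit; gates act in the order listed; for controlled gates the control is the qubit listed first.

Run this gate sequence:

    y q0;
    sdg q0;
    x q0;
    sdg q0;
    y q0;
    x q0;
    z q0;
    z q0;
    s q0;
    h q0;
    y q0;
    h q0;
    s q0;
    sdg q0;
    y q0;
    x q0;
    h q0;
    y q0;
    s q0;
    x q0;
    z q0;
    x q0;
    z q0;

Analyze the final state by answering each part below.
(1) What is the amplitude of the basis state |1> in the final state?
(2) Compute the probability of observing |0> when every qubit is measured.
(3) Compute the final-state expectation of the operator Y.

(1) |1> carries amplitude -sqrt(2)*I/2 in the final state.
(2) The probability of measuring |0> is 1/2.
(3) The expectation value of Y is 1.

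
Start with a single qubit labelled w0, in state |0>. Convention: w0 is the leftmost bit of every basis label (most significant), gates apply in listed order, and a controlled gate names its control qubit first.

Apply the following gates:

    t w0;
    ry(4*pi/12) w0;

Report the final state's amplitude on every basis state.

The resulting statevector has amplitude sqrt(3)/2 on |0>, 1/2 on |1>.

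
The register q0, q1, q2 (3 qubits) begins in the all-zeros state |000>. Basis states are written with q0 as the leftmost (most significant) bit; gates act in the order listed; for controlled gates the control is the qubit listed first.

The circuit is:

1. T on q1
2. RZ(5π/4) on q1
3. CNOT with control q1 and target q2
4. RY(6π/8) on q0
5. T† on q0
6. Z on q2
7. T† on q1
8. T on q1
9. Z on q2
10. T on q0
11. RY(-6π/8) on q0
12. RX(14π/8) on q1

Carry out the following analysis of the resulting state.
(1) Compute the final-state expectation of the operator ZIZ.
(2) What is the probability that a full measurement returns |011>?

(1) The expectation value of ZIZ is 1. Key observation: gates 4-11 undo each other exactly, leaving only the rest of the circuit to track.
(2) Outcome |011> occurs with probability 0.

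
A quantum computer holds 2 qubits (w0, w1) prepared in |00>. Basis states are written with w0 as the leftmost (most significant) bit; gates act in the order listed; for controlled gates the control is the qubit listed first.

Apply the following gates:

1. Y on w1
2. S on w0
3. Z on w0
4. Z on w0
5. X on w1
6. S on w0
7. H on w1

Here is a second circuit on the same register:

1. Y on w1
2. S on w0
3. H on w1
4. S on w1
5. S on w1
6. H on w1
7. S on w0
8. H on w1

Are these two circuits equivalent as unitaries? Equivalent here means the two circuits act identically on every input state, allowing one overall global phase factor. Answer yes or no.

Yes, they are equivalent — the unitaries differ by at most a global phase.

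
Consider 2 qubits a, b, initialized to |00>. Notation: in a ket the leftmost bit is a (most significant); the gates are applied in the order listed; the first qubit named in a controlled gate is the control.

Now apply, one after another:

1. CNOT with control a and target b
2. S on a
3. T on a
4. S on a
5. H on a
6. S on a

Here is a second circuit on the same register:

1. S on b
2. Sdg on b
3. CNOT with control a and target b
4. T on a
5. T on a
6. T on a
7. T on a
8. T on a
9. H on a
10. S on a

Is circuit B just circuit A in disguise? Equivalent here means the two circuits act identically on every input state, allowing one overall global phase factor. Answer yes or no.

Yes, they are equivalent — the unitaries differ by at most a global phase.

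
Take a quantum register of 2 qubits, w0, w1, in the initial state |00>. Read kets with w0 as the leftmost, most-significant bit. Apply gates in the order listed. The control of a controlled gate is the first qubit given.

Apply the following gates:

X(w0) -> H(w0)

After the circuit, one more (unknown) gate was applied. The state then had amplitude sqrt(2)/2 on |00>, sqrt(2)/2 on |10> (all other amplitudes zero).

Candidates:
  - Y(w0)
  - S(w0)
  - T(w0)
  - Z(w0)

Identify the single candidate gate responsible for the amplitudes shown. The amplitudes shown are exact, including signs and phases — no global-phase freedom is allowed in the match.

The applied gate was Z(w0).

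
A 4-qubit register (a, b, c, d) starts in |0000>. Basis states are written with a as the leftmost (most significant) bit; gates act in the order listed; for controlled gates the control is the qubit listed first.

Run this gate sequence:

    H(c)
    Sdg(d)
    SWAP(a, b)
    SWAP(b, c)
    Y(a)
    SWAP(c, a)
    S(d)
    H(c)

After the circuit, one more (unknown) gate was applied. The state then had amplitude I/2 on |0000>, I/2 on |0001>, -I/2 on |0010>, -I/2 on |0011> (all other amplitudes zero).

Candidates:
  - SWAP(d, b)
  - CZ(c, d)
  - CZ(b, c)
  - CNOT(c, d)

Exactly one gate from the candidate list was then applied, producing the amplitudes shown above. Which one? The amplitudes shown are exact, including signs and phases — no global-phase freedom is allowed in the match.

The unique candidate consistent with the amplitudes is SWAP(d, b).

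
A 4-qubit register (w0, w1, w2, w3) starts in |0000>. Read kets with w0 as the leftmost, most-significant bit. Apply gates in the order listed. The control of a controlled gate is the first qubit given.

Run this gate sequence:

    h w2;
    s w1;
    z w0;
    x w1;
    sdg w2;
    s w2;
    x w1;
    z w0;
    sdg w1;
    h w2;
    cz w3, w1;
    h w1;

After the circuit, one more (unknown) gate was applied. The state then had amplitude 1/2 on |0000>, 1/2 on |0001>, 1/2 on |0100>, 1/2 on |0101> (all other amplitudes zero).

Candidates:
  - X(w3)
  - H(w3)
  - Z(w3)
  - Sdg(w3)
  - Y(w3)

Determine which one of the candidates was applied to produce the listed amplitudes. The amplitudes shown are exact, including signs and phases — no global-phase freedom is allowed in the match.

The applied gate was H(w3). Key observation: the block from step 2 through step 9 cancels to the identity and can be dropped.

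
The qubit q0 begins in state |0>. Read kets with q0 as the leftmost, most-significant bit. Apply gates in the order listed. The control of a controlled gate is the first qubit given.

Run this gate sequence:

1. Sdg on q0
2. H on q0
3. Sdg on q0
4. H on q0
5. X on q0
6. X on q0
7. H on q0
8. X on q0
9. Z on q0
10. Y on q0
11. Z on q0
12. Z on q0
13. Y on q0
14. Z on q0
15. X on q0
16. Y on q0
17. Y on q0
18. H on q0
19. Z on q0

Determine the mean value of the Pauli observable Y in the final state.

In the final state, Y has expectation -1. Key observation: gates 8-15 undo each other exactly, leaving only the rest of the circuit to track.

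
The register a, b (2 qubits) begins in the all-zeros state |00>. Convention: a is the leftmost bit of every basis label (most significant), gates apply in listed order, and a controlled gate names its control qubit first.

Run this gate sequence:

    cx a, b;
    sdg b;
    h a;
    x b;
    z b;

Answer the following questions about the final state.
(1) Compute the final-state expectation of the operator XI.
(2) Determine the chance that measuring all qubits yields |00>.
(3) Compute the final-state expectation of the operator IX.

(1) The expectation value of XI is 1.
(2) The probability of measuring |00> is 0.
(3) The observable IX averages to 0.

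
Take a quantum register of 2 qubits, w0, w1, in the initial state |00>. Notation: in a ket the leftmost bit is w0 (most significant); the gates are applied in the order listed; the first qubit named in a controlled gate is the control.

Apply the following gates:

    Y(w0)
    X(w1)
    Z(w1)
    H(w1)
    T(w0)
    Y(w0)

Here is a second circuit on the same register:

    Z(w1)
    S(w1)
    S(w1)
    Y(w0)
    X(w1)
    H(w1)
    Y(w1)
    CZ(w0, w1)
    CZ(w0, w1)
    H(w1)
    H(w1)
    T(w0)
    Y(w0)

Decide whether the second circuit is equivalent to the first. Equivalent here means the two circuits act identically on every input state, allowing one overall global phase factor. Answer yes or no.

No — the two circuits implement different unitaries, even allowing a global phase.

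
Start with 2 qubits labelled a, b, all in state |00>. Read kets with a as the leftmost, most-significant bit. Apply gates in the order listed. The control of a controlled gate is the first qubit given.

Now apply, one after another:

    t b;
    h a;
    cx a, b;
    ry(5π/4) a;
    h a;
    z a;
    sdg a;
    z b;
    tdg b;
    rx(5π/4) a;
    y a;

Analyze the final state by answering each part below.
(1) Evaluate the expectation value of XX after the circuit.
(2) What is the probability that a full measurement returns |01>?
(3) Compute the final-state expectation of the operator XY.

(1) In the final state, XX has expectation -sqrt(2)/2.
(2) A full measurement returns |01> with probability 1/2.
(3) In the final state, XY has expectation -sqrt(2)/2.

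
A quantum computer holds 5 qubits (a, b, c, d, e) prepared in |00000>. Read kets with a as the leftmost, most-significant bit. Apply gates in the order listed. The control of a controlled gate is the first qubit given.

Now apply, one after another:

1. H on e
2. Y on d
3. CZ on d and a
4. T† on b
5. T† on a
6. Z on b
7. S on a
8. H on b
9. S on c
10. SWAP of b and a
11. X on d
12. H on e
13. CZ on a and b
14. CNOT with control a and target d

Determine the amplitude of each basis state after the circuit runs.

After the circuit, the state carries amplitude sqrt(2)*I/2 on |00000>, sqrt(2)*I/2 on |10010>, and 0 on every other basis state.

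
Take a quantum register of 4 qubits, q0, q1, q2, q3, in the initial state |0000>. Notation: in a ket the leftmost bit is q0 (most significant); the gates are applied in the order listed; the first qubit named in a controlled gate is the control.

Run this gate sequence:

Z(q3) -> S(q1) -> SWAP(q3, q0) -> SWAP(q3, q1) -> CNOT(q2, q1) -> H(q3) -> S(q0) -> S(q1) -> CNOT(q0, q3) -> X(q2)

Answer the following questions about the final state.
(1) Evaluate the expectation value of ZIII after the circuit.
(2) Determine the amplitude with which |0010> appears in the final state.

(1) In the final state, ZIII has expectation 1.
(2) |0010> carries amplitude sqrt(2)/2 in the final state.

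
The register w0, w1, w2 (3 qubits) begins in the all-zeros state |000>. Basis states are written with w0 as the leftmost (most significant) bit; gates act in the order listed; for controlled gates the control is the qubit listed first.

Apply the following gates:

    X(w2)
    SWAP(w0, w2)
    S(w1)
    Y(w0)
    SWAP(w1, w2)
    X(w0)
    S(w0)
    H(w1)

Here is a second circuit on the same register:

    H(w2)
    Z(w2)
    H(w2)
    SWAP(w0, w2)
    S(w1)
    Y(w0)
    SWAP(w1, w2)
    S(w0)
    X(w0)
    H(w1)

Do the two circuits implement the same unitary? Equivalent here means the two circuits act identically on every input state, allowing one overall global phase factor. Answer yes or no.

No — the two circuits implement different unitaries, even allowing a global phase.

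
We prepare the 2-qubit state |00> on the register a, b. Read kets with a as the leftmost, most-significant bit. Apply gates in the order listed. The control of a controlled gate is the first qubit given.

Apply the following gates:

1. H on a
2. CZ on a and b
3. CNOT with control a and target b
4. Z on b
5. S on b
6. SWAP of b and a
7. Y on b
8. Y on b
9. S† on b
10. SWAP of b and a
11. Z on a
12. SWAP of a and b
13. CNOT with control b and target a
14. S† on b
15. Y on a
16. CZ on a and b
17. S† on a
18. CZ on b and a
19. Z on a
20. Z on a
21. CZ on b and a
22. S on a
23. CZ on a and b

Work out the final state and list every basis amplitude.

The resulting statevector has amplitude 0 on |00>, 0 on |01>, sqrt(2)*I/2 on |10>, sqrt(2)/2 on |11>. Key observation: gates 16-23 undo each other exactly, leaving only the rest of the circuit to track.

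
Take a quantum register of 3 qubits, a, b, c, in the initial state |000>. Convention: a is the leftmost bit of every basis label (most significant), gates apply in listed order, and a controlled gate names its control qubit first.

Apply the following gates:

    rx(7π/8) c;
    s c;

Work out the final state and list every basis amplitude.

After the circuit, the state carries amplitude cos(7*pi/16) on |000>, sin(7*pi/16) on |001>, and 0 on every other basis state.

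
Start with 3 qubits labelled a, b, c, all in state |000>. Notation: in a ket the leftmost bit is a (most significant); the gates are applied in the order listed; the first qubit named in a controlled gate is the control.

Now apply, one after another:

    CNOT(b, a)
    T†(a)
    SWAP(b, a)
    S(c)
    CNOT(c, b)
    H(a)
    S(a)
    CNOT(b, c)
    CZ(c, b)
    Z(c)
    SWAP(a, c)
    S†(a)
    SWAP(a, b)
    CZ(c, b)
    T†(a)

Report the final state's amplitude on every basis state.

The final amplitudes are sqrt(2)/2 on |000>, sqrt(2)*I/2 on |001>, and 0 on every other basis state.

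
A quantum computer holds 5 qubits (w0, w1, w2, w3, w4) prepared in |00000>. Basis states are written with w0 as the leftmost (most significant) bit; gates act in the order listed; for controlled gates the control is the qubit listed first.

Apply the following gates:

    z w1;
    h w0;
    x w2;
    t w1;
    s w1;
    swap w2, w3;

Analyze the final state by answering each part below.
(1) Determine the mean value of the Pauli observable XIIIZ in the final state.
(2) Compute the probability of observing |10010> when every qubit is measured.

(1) In the final state, XIIIZ has expectation 1.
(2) Outcome |10010> occurs with probability 1/2.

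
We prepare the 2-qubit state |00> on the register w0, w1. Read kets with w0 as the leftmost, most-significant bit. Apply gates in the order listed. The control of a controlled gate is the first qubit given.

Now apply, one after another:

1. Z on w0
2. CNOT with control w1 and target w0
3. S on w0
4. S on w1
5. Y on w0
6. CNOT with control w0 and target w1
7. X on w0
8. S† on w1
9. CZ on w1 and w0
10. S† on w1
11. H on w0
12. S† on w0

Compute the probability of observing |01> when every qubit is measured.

A full measurement returns |01> with probability 1/2.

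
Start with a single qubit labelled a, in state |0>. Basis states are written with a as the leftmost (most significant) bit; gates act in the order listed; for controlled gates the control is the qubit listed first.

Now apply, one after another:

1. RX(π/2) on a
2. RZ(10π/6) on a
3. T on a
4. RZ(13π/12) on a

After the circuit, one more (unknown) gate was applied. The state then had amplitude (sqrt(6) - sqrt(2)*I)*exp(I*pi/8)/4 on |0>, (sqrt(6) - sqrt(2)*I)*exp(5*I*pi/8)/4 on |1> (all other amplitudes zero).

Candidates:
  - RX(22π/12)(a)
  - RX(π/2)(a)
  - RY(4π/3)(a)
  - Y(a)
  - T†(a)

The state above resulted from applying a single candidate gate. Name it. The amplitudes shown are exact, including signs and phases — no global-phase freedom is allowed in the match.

The unique candidate consistent with the amplitudes is RY(4π/3)(a).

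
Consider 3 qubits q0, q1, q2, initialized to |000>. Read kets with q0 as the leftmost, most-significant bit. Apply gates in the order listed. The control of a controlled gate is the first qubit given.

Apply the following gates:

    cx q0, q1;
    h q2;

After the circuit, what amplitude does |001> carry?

The final state's coefficient on |001> equals sqrt(2)/2.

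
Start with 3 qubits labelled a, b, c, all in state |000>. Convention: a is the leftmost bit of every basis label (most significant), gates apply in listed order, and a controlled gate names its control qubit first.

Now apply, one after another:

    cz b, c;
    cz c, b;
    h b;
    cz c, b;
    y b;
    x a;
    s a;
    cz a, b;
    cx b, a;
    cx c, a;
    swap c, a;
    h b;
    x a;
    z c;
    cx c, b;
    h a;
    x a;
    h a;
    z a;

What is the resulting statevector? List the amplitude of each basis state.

After the circuit, the state carries amplitude 0 on |000>, 0 on |001>, 0 on |010>, 0 on |011>, 1/2 on |100>, -1/2 on |101>, -1/2 on |110>, -1/2 on |111>.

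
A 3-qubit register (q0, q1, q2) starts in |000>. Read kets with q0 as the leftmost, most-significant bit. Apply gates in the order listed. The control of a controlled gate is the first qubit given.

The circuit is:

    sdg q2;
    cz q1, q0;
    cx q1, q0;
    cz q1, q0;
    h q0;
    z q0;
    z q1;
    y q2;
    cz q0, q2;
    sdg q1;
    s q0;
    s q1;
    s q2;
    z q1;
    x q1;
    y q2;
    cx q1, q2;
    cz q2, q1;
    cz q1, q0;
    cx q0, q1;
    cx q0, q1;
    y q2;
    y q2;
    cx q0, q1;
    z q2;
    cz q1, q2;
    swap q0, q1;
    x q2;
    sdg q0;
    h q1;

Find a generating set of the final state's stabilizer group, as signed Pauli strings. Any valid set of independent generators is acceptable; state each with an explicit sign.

The final state is stabilized by the group generated by -XZI, -ZXI, +IIZ; other independent generating sets are equally valid. Key observation: steps 21-24 multiply out to the identity, so the circuit reduces to the remaining gates.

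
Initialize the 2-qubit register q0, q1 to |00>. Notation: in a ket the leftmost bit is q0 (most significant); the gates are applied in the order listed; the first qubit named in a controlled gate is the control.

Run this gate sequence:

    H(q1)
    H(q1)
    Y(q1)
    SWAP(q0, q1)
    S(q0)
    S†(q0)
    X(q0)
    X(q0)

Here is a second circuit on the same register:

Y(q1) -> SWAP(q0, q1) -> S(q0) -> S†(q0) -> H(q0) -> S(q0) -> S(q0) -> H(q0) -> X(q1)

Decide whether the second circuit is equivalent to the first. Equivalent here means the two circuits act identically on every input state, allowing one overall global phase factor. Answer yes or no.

No: there is an input state on which the two circuits produce genuinely different outputs (not merely differing by a phase).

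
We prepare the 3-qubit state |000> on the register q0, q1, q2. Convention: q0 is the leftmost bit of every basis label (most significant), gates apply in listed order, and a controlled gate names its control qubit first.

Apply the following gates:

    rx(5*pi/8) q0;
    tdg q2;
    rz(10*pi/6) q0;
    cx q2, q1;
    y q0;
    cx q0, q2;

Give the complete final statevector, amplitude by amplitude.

The final amplitudes are -exp(5*I*pi/6)*sin(5*pi/16) on |000>, -exp(2*I*pi/3)*cos(5*pi/16) on |101>, and 0 on every other basis state.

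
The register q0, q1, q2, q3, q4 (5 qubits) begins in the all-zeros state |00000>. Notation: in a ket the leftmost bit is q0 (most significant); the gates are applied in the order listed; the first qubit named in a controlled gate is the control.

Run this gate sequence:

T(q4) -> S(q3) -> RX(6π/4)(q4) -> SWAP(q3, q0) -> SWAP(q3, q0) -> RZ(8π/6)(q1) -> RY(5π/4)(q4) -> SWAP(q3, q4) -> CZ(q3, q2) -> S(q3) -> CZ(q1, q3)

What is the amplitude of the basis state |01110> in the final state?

The final state's coefficient on |01110> equals 0. Key observation: the block from step 4 through step 5 cancels to the identity and can be dropped.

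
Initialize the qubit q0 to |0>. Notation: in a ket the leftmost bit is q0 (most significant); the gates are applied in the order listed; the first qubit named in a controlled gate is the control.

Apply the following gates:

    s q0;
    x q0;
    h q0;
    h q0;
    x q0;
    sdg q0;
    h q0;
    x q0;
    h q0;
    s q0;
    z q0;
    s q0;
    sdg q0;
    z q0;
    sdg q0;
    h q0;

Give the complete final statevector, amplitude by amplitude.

The resulting statevector has amplitude sqrt(2)/2 on |0>, sqrt(2)/2 on |1>. Key observation: the block from step 3 through step 4 cancels to the identity and can be dropped.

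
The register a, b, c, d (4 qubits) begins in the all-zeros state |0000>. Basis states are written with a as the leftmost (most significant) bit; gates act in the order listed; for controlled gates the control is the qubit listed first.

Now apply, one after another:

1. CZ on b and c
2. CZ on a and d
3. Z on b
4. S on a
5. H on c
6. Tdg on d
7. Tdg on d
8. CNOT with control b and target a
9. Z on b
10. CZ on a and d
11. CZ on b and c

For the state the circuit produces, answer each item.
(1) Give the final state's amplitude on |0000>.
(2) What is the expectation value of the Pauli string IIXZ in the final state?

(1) |0000> carries amplitude sqrt(2)/2 in the final state.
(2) The expectation value of IIXZ is 1.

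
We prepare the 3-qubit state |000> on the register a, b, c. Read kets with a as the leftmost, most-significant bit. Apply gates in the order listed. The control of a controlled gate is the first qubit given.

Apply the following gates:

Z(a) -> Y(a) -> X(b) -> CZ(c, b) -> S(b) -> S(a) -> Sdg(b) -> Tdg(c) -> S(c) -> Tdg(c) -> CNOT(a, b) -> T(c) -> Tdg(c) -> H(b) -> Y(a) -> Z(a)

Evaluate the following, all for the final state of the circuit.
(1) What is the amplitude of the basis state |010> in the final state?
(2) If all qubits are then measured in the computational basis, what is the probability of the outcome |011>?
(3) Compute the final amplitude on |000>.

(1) The final state's coefficient on |010> equals sqrt(2)*I/2.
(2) A full measurement returns |011> with probability 0.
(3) The final state's coefficient on |000> equals sqrt(2)*I/2.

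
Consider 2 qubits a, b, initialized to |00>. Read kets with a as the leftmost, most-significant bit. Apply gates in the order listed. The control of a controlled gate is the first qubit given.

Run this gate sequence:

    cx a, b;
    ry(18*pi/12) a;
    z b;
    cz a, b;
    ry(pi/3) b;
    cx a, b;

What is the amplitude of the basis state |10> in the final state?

|10> carries amplitude sqrt(2)/4 in the final state.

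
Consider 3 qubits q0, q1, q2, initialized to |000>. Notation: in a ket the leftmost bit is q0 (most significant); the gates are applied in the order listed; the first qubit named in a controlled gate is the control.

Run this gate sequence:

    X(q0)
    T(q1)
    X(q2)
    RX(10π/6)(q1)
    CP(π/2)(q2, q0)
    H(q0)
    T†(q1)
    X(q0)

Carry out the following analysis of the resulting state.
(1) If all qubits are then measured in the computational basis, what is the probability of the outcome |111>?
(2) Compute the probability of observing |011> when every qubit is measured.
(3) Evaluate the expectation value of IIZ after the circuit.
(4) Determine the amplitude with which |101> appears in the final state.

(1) A full measurement returns |111> with probability 1/8.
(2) A full measurement returns |011> with probability 1/8.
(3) In the final state, IIZ has expectation -1.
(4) The final state's coefficient on |101> equals -sqrt(6)*I/4.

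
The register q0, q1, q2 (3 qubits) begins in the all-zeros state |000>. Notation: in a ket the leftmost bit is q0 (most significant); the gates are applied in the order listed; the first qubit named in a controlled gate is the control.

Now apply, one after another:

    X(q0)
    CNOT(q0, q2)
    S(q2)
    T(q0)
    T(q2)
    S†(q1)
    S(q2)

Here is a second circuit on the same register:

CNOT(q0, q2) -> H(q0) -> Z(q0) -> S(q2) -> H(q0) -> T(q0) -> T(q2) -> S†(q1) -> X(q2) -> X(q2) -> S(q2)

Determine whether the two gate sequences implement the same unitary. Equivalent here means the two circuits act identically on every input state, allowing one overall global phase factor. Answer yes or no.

No — the two circuits implement different unitaries, even allowing a global phase.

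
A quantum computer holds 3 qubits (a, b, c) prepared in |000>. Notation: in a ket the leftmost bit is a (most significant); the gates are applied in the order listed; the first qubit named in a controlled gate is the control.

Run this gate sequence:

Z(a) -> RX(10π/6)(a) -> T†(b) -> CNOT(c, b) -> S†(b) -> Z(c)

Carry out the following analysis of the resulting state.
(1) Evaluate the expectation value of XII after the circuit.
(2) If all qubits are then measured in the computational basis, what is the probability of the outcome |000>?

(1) The expectation value of XII is 0.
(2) A full measurement returns |000> with probability 3/4.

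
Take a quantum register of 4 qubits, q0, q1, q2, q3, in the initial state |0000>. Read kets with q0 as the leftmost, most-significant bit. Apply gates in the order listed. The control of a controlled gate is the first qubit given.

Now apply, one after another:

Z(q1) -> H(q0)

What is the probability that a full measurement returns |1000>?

Outcome |1000> occurs with probability 1/2.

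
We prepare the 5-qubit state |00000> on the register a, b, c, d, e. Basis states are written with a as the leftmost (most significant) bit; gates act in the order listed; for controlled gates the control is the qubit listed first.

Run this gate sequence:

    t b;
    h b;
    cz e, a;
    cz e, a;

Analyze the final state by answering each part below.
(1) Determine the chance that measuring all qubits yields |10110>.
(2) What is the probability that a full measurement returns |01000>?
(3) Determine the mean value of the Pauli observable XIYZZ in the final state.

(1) The probability of measuring |10110> is 0. Key observation: the block from step 3 through step 4 cancels to the identity and can be dropped.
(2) The probability of measuring |01000> is 1/2.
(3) In the final state, XIYZZ has expectation 0.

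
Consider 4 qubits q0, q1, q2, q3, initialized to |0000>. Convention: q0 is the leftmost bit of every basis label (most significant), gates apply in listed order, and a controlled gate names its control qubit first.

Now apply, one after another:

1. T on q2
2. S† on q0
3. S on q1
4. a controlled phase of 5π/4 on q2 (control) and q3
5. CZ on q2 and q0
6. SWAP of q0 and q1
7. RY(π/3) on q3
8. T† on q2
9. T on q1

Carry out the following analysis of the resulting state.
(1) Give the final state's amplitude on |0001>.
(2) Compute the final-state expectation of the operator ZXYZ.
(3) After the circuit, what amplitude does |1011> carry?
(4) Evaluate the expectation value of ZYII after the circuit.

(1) The final state's coefficient on |0001> equals 1/2.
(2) The expectation value of ZXYZ is 0.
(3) |1011> carries amplitude 0 in the final state.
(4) The expectation value of ZYII is 0.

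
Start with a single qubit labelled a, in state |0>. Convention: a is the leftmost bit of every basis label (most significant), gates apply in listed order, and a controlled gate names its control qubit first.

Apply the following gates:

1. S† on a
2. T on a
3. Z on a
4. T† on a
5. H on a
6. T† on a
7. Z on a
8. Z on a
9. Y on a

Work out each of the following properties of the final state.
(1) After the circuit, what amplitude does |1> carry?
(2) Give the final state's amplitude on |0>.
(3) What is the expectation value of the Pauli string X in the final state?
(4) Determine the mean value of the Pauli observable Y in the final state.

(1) |1> carries amplitude sqrt(2)*I/2 in the final state.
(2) The final state's coefficient on |0> equals -sqrt(2)*exp(I*pi/4)/2.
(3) In the final state, X has expectation -sqrt(2)/2.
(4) The expectation value of Y is -sqrt(2)/2.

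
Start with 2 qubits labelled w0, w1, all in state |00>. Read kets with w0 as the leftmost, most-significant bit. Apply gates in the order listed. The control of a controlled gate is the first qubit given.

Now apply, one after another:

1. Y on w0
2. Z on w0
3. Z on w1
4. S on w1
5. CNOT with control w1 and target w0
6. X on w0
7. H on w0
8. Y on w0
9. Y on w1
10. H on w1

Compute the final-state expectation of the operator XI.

The expectation value of XI is -1.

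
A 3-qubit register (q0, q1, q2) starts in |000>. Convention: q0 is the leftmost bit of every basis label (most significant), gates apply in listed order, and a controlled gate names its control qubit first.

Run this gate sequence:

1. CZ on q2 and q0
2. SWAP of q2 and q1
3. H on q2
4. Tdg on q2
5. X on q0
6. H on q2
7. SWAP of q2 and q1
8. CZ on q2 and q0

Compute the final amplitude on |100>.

The final state's coefficient on |100> equals 1/2 - exp(3*I*pi/4)/2.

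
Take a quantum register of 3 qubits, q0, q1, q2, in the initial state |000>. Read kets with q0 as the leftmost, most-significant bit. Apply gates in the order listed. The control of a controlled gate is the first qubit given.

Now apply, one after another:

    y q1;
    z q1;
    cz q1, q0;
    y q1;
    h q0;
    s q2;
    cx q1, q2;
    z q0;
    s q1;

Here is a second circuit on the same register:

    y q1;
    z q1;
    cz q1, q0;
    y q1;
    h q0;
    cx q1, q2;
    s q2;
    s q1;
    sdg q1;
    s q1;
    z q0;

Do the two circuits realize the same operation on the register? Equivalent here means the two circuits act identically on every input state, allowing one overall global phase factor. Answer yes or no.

No — the two circuits implement different unitaries, even allowing a global phase.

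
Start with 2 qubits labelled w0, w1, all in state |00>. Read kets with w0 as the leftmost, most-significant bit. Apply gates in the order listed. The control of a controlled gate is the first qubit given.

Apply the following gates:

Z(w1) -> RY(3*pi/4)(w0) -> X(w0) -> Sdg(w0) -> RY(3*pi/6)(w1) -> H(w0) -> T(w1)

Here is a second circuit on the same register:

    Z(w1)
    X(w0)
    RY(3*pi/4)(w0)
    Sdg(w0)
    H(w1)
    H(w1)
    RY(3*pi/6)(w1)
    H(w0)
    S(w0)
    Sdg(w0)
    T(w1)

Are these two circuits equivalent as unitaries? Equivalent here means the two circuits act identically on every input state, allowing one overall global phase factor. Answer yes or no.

No, they are not equivalent — no single phase factor reconciles the two unitaries.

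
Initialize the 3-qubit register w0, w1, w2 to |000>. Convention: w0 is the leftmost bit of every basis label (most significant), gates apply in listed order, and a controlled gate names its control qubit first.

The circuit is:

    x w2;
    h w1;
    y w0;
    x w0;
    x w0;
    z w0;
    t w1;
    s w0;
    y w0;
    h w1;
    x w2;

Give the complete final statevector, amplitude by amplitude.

After the circuit, the state carries amplitude -I/2 - exp(3*I*pi/4)/2 on |000>, -I/2 + exp(3*I*pi/4)/2 on |010>, and 0 on every other basis state.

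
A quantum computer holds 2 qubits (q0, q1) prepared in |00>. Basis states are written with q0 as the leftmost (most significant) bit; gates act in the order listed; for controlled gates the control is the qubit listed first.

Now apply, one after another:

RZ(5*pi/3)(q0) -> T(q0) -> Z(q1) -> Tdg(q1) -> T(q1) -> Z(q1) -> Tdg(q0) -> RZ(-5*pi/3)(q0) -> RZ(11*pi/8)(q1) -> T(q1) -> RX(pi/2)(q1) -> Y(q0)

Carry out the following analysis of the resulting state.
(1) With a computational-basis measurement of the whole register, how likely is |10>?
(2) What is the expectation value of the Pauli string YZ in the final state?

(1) Outcome |10> occurs with probability 1/2. Key observation: steps 1-8 multiply out to the identity, so the circuit reduces to the remaining gates.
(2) In the final state, YZ has expectation 0.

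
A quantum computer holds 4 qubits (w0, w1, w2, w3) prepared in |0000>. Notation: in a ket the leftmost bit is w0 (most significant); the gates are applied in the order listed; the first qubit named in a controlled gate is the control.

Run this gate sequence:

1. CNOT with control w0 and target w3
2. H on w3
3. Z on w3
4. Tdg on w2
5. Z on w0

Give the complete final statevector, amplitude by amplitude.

The resulting statevector has amplitude sqrt(2)/2 on |0000>, -sqrt(2)/2 on |0001>, and 0 on every other basis state.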